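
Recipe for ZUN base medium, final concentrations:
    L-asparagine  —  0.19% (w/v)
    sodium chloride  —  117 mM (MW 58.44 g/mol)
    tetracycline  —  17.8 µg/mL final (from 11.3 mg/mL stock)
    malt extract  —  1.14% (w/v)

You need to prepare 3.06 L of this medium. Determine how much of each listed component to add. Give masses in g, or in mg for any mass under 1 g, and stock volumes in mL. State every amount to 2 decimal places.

Working volume: 3.06 L.
L-asparagine: 0.19% w/v = 1.9 g/L → 1.9 × 3.06 L = 5.81 g
sodium chloride: 117 mmol/L × 58.44 g/mol × 3.06 L ÷ 1000 = 20.92 g
tetracycline: dilute stock: 17.8 µg/mL × 3060 mL ÷ 11300 µg/mL = 4.82 mL
malt extract: 1.14 g per 100 mL × 3060 mL ÷ 100 = 34.88 g

L-asparagine 5.81 g; sodium chloride 20.92 g; tetracycline 4.82 mL; malt extract 34.88 g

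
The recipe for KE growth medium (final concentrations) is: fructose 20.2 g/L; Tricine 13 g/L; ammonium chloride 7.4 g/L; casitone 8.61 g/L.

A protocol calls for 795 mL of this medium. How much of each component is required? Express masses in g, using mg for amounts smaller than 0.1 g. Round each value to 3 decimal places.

fructose 16.059 g; Tricine 10.335 g; ammonium chloride 5.883 g; casitone 6.845 g

Scale factor relative to 1 L: 0.795.
fructose: 20.2 g/L × 0.795 L = 16.059 g
Tricine: 13 g/L × 0.795 L = 10.335 g
ammonium chloride: 7.4 g/L × 0.795 L = 5.883 g
casitone: 8.61 g/L × 0.795 L = 6.845 g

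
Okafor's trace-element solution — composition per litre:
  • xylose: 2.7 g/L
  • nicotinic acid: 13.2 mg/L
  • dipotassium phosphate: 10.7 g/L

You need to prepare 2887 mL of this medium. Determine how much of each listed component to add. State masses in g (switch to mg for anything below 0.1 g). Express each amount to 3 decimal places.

Target volume = 2887 mL = 2.887 L.
xylose: 2.7 g/L × 2.887 L = 7.795 g
nicotinic acid: 13.2 mg/L × 2.887 L = 38.108 mg
dipotassium phosphate: 10.7 g/L × 2.887 L = 30.891 g

xylose 7.795 g; nicotinic acid 38.108 mg; dipotassium phosphate 30.891 g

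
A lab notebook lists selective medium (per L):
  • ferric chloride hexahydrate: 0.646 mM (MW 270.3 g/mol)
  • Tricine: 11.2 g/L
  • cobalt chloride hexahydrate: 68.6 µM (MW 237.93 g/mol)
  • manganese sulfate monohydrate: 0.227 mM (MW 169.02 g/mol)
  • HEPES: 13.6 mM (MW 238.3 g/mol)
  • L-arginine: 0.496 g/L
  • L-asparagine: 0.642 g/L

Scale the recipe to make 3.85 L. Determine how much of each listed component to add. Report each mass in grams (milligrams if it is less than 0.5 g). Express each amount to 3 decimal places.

Working volume: 3.85 L.
ferric chloride hexahydrate: 0.646 mmol/L × 270.3 g/mol × 3.85 L ÷ 1000 = 0.672 g
Tricine: 11.2 g/L × 3.85 L = 43.120 g
cobalt chloride hexahydrate: 68.6 µmol/L × 237.93 g/mol × 3.85 L ÷ 1000 = 62.840 mg
manganese sulfate monohydrate: 0.227 mmol/L × 169.02 mg/mmol × 3.85 L = 147.715 mg
HEPES: 13.6 mmol/L × 238.3 g/mol × 3.85 L ÷ 1000 = 12.477 g
L-arginine: 0.496 g/L × 3.85 L = 1.910 g
L-asparagine: 0.642 g/L × 3.85 L = 2.472 g

ferric chloride hexahydrate 0.672 g; Tricine 43.120 g; cobalt chloride hexahydrate 62.840 mg; manganese sulfate monohydrate 147.715 mg; HEPES 12.477 g; L-arginine 1.910 g; L-asparagine 2.472 g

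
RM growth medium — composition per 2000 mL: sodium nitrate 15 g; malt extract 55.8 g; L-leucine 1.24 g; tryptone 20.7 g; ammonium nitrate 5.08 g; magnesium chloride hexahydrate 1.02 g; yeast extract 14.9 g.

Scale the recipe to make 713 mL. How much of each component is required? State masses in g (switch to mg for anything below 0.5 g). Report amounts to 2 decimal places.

sodium nitrate 5.35 g; malt extract 19.89 g; L-leucine 442.06 mg; tryptone 7.38 g; ammonium nitrate 1.81 g; magnesium chloride hexahydrate 363.63 mg; yeast extract 5.31 g

Scale factor = 713 mL / 2000 mL = 0.3565.
sodium nitrate: 15 g × (713 mL / 2000 mL) = 5.35 g
malt extract: 55.8 g × (713 mL / 2000 mL) = 19.89 g
L-leucine: 1.24 g × (713 mL / 2000 mL) = 0.44206 g = 442.06 mg
tryptone: 20.7 g × (713 mL / 2000 mL) = 7.38 g
ammonium nitrate: 5.08 g × (713 mL / 2000 mL) = 1.81 g
magnesium chloride hexahydrate: 1.02 g × (713 mL / 2000 mL) = 0.36363 g = 363.63 mg
yeast extract: 14.9 g × (713 mL / 2000 mL) = 5.31 g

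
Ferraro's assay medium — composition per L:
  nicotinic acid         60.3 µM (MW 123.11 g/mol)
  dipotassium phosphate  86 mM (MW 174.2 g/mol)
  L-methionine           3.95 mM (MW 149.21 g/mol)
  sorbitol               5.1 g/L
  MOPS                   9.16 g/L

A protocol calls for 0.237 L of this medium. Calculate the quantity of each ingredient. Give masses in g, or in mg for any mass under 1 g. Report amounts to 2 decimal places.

Scale factor relative to 1 L: 0.237.
nicotinic acid: 60.3 µmol/L × 123.11 g/mol × 0.237 L ÷ 1000 = 1.76 mg
dipotassium phosphate: 86 mmol/L × 174.2 g/mol × 0.237 L ÷ 1000 = 3.55 g
L-methionine: 3.95 mmol/L × 149.21 mg/mmol × 0.237 L = 139.68 mg
sorbitol: 5.1 g/L × 0.237 L = 1.21 g
MOPS: 9.16 g/L × 0.237 L = 2.17 g

nicotinic acid 1.76 mg; dipotassium phosphate 3.55 g; L-methionine 139.68 mg; sorbitol 1.21 g; MOPS 2.17 g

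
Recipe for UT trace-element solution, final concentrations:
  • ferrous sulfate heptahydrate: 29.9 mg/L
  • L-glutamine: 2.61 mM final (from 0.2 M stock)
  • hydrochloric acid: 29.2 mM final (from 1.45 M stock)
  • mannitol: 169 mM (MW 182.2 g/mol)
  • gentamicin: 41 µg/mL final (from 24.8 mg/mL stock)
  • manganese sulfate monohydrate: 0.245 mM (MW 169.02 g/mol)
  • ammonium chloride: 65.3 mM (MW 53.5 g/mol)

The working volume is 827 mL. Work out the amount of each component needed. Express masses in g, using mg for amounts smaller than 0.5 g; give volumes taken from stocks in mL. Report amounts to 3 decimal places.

Target volume = 827 mL = 0.827 L.
ferrous sulfate heptahydrate: 29.9 mg/L × 0.827 L = 24.727 mg
L-glutamine: dilute stock: 2.61 mM × 827 mL ÷ 200 mM = 10.792 mL
hydrochloric acid: C1V1 = C2V2 → 29.2 mM × 827 mL ÷ 1450 mM = 16.654 mL
mannitol: 169 mmol/L × 182.2 g/mol × 0.827 L ÷ 1000 = 25.465 g
gentamicin: V = C2·V2/C1 = 41 µg/mL × 827 mL ÷ 24800 µg/mL = 1.367 mL
manganese sulfate monohydrate: 0.245 mmol/L × 169.02 mg/mmol × 0.827 L = 34.246 mg
ammonium chloride: 65.3 mmol/L × 53.5 g/mol × 0.827 L ÷ 1000 = 2.889 g

ferrous sulfate heptahydrate 24.727 mg; L-glutamine 10.792 mL; hydrochloric acid 16.654 mL; mannitol 25.465 g; gentamicin 1.367 mL; manganese sulfate monohydrate 34.246 mg; ammonium chloride 2.889 g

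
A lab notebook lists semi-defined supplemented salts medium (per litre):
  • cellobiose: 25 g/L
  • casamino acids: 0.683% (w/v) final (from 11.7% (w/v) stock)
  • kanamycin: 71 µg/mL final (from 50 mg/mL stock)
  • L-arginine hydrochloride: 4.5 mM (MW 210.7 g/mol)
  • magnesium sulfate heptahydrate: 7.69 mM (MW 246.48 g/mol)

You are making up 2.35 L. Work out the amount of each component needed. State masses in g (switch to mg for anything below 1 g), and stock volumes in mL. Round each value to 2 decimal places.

cellobiose 58.75 g; casamino acids 137.18 mL; kanamycin 3.34 mL; L-arginine hydrochloride 2.23 g; magnesium sulfate heptahydrate 4.45 g

Working volume: 2.35 L.
cellobiose: 25 g/L × 2.35 L = 58.75 g
casamino acids: C1V1 = C2V2 → 0.683% ÷ 11.7% × 2350 mL = 137.18 mL
kanamycin: V = C2·V2/C1 = 71 µg/mL × 2350 mL ÷ 50000 µg/mL = 3.34 mL
L-arginine hydrochloride: 4.5 mmol/L × 210.7 g/mol × 2.35 L ÷ 1000 = 2.23 g
magnesium sulfate heptahydrate: 7.69 mmol/L × 246.48 g/mol × 2.35 L ÷ 1000 = 4.45 g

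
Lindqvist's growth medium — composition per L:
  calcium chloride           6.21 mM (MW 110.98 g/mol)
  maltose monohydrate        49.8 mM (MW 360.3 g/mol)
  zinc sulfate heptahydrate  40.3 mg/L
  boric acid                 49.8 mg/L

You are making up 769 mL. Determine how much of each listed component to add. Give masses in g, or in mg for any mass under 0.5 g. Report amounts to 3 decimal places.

Scale factor relative to 1 L: 0.769.
calcium chloride: 6.21 mmol/L × 110.98 g/mol × 0.769 L ÷ 1000 = 0.530 g
maltose monohydrate: 49.8 mmol/L × 360.3 g/mol × 0.769 L ÷ 1000 = 13.798 g
zinc sulfate heptahydrate: 40.3 mg/L × 0.769 L = 30.991 mg
boric acid: 49.8 mg/L × 0.769 L = 38.296 mg

calcium chloride 0.530 g; maltose monohydrate 13.798 g; zinc sulfate heptahydrate 30.991 mg; boric acid 38.296 mg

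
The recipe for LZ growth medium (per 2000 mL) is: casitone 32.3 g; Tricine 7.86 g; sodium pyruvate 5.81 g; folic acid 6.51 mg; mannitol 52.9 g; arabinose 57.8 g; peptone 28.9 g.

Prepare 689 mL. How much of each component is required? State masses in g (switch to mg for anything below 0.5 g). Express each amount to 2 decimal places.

casitone 11.13 g; Tricine 2.71 g; sodium pyruvate 2.00 g; folic acid 2.24 mg; mannitol 18.22 g; arabinose 19.91 g; peptone 9.96 g

Scale factor = 689 mL / 2000 mL = 0.3445.
casitone: 32.3 g × (689 mL / 2000 mL) = 11.13 g
Tricine: 7.86 g × (689 mL / 2000 mL) = 2.71 g
sodium pyruvate: 5.81 g × (689 mL / 2000 mL) = 2.00 g
folic acid: 6.51 mg × (689 mL / 2000 mL) = 2.24 mg
mannitol: 52.9 g × (689 mL / 2000 mL) = 18.22 g
arabinose: 57.8 g × (689 mL / 2000 mL) = 19.91 g
peptone: 28.9 g × (689 mL / 2000 mL) = 9.96 g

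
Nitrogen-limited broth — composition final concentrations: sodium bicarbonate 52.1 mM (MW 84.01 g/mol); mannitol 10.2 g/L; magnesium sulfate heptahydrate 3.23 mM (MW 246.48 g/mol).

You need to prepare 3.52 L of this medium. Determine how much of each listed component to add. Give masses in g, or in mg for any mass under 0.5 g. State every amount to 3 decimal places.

sodium bicarbonate 15.407 g; mannitol 35.904 g; magnesium sulfate heptahydrate 2.802 g

Scale factor relative to 1 L: 3.52.
sodium bicarbonate: 52.1 mmol/L × 84.01 g/mol × 3.52 L ÷ 1000 = 15.407 g
mannitol: 10.2 g/L × 3.52 L = 35.904 g
magnesium sulfate heptahydrate: 3.23 mmol/L × 246.48 g/mol × 3.52 L ÷ 1000 = 2.802 g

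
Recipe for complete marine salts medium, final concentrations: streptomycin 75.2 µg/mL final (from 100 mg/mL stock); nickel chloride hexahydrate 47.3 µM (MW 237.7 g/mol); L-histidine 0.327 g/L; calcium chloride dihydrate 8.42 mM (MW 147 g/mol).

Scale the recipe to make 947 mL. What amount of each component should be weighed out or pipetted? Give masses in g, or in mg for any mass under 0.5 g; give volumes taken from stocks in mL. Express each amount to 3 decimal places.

streptomycin 0.712 mL; nickel chloride hexahydrate 10.647 mg; L-histidine 309.669 mg; calcium chloride dihydrate 1.172 g

Working volume: 947 mL = 0.947 L.
streptomycin: dilute stock: 75.2 µg/mL × 947 mL ÷ 100000 µg/mL = 0.712 mL
nickel chloride hexahydrate: 47.3 µmol/L × 237.7 g/mol × 0.947 L ÷ 1000 = 10.647 mg
L-histidine: 0.327 g/L × 0.947 L = 0.309669 g = 309.669 mg
calcium chloride dihydrate: 8.42 mmol/L × 147 g/mol × 0.947 L ÷ 1000 = 1.172 g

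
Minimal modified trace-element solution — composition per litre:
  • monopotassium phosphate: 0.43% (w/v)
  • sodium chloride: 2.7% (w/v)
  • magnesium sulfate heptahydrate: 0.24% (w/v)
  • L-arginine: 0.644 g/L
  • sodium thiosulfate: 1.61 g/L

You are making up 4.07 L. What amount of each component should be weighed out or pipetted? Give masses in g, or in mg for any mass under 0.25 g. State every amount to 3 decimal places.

monopotassium phosphate 17.501 g; sodium chloride 109.890 g; magnesium sulfate heptahydrate 9.768 g; L-arginine 2.621 g; sodium thiosulfate 6.553 g

Working volume: 4.07 L.
monopotassium phosphate: 0.43 g per 100 mL × 4070 mL ÷ 100 = 17.501 g
sodium chloride: 2.7 g per 100 mL × 4070 mL ÷ 100 = 109.890 g
magnesium sulfate heptahydrate: 0.24 g per 100 mL × 4070 mL ÷ 100 = 9.768 g
L-arginine: 0.644 g/L × 4.07 L = 2.621 g
sodium thiosulfate: 1.61 g/L × 4.07 L = 6.553 g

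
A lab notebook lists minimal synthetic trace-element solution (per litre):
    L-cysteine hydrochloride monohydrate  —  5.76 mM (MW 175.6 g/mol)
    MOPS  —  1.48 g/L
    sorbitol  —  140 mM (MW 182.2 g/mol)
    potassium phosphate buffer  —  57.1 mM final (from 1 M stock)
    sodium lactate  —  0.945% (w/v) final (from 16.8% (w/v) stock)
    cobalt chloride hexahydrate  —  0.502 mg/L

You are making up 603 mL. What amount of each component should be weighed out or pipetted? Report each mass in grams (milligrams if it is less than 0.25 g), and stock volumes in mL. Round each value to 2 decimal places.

L-cysteine hydrochloride monohydrate 0.61 g; MOPS 0.89 g; sorbitol 15.38 g; potassium phosphate buffer 34.43 mL; sodium lactate 33.92 mL; cobalt chloride hexahydrate 0.30 mg

Working volume: 603 mL = 0.603 L.
L-cysteine hydrochloride monohydrate: 5.76 mmol/L × 175.6 g/mol × 0.603 L ÷ 1000 = 0.61 g
MOPS: 1.48 g/L × 0.603 L = 0.89 g
sorbitol: 140 mmol/L × 182.2 g/mol × 0.603 L ÷ 1000 = 15.38 g
potassium phosphate buffer: C1V1 = C2V2 → 57.1 mM × 603 mL ÷ 1000 mM = 34.43 mL
sodium lactate: dilute stock: 0.945% ÷ 16.8% × 603 mL = 33.92 mL
cobalt chloride hexahydrate: 0.502 mg/L × 0.603 L = 0.30 mg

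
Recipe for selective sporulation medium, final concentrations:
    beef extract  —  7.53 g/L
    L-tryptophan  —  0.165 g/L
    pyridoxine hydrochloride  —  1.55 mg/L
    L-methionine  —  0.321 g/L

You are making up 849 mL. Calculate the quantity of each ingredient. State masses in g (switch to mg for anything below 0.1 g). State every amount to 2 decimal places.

beef extract 6.39 g; L-tryptophan 0.14 g; pyridoxine hydrochloride 1.32 mg; L-methionine 0.27 g

Scale factor relative to 1 L: 0.849.
beef extract: 7.53 g/L × 0.849 L = 6.39 g
L-tryptophan: 0.165 g/L × 0.849 L = 0.14 g
pyridoxine hydrochloride: 1.55 mg/L × 0.849 L = 1.32 mg
L-methionine: 0.321 g/L × 0.849 L = 0.27 g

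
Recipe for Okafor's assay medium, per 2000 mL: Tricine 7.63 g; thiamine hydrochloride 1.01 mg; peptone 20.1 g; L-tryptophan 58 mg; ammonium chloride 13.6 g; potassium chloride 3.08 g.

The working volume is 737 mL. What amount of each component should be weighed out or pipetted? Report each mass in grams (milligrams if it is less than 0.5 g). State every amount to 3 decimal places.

Tricine 2.812 g; thiamine hydrochloride 0.372 mg; peptone 7.407 g; L-tryptophan 21.373 mg; ammonium chloride 5.012 g; potassium chloride 1.135 g

Scale factor = 737 mL / 2000 mL = 0.3685.
Tricine: 7.63 g × (737 mL / 2000 mL) = 2.812 g
thiamine hydrochloride: 1.01 mg × (737 mL / 2000 mL) = 0.372 mg
peptone: 20.1 g × (737 mL / 2000 mL) = 7.407 g
L-tryptophan: 58 mg × (737 mL / 2000 mL) = 21.373 mg
ammonium chloride: 13.6 g × (737 mL / 2000 mL) = 5.012 g
potassium chloride: 3.08 g × (737 mL / 2000 mL) = 1.135 g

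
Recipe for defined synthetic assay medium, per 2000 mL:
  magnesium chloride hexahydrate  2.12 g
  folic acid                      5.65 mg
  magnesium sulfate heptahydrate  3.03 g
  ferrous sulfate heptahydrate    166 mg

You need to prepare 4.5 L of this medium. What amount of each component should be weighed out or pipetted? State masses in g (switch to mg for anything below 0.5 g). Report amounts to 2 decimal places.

Ratio of target to recipe volume: 4500 / 2000 = 2.25.
magnesium chloride hexahydrate: 2.12 g × (4500 mL / 2000 mL) = 4.77 g
folic acid: 5.65 mg × (4500 mL / 2000 mL) = 12.71 mg
magnesium sulfate heptahydrate: 3.03 g × (4500 mL / 2000 mL) = 6.82 g
ferrous sulfate heptahydrate: 166 mg × (4500 mL / 2000 mL) = 373.50 mg

magnesium chloride hexahydrate 4.77 g; folic acid 12.71 mg; magnesium sulfate heptahydrate 6.82 g; ferrous sulfate heptahydrate 373.50 mg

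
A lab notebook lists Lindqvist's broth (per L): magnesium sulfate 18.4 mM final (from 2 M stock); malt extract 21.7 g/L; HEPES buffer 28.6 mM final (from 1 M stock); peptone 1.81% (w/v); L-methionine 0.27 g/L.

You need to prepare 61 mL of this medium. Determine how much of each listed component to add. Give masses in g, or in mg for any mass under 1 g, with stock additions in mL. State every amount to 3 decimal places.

magnesium sulfate 0.561 mL; malt extract 1.324 g; HEPES buffer 1.745 mL; peptone 1.104 g; L-methionine 16.470 mg

Working volume: 61 mL = 0.061 L.
magnesium sulfate: V = C2·V2/C1 = 18.4 mM × 61 mL ÷ 2000 mM = 0.561 mL
malt extract: 21.7 g/L × 0.061 L = 1.324 g
HEPES buffer: dilute stock: 28.6 mM × 61 mL ÷ 1000 mM = 1.745 mL
peptone: 1.81% w/v = 18.1 g/L → 18.1 × 0.061 L = 1.104 g
L-methionine: 0.27 g/L × 0.061 L = 0.01647 g = 16.470 mg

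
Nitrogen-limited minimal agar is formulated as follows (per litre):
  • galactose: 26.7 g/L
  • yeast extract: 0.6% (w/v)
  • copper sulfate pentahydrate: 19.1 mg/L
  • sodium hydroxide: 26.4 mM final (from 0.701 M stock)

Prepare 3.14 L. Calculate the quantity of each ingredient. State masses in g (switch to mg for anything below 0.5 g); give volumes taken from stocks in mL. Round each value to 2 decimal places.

Scale factor relative to 1 L: 3.14.
galactose: 26.7 g/L × 3.14 L = 83.84 g
yeast extract: 0.6% w/v = 6 g/L → 6 × 3.14 L = 18.84 g
copper sulfate pentahydrate: 19.1 mg/L × 3.14 L = 59.97 mg
sodium hydroxide: dilute stock: 26.4 mM × 3140 mL ÷ 701 mM = 118.25 mL

galactose 83.84 g; yeast extract 18.84 g; copper sulfate pentahydrate 59.97 mg; sodium hydroxide 118.25 mL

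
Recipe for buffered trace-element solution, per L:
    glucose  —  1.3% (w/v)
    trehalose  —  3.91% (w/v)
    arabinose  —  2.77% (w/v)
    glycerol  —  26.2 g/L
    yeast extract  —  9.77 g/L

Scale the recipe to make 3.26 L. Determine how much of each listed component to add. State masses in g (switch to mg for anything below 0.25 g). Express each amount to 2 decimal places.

glucose 42.38 g; trehalose 127.47 g; arabinose 90.30 g; glycerol 85.41 g; yeast extract 31.85 g

Scale factor relative to 1 L: 3.26.
glucose: 1.3% w/v = 13 g/L → 13 × 3.26 L = 42.38 g
trehalose: 3.91 g per 100 mL × 3260 mL ÷ 100 = 127.47 g
arabinose: 2.77% w/v = 27.7 g/L → 27.7 × 3.26 L = 90.30 g
glycerol: 26.2 g/L × 3.26 L = 85.41 g
yeast extract: 9.77 g/L × 3.26 L = 31.85 g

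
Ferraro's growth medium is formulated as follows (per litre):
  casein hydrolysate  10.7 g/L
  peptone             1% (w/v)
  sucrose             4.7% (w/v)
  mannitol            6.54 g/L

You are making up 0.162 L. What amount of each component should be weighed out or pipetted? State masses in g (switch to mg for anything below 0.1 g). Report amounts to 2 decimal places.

casein hydrolysate 1.73 g; peptone 1.62 g; sucrose 7.61 g; mannitol 1.06 g

Working volume: 0.162 L.
casein hydrolysate: 10.7 g/L × 0.162 L = 1.73 g
peptone: 1% w/v = 10 g/L → 10 × 0.162 L = 1.62 g
sucrose: 4.7% w/v = 47 g/L → 47 × 0.162 L = 7.61 g
mannitol: 6.54 g/L × 0.162 L = 1.06 g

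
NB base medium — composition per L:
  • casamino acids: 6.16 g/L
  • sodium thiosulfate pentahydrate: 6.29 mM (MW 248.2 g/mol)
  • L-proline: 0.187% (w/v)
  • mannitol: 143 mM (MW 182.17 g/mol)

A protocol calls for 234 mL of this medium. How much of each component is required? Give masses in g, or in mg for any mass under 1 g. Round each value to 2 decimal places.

casamino acids 1.44 g; sodium thiosulfate pentahydrate 365.32 mg; L-proline 437.58 mg; mannitol 6.10 g

Scale factor relative to 1 L: 0.234.
casamino acids: 6.16 g/L × 0.234 L = 1.44 g
sodium thiosulfate pentahydrate: 6.29 mmol/L × 248.2 mg/mmol × 0.234 L = 365.32 mg
L-proline: 0.187% w/v = 1.87 g/L → 1.87 × 0.234 L = 0.43758 g = 437.58 mg
mannitol: 143 mmol/L × 182.17 g/mol × 0.234 L ÷ 1000 = 6.10 g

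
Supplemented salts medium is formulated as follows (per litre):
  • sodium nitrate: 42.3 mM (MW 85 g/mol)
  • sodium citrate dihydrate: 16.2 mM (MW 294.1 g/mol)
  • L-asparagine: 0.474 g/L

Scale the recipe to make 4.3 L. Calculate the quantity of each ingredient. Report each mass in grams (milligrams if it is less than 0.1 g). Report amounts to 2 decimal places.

Working volume: 4.3 L.
sodium nitrate: 42.3 mmol/L × 85 g/mol × 4.3 L ÷ 1000 = 15.46 g
sodium citrate dihydrate: 16.2 mmol/L × 294.1 g/mol × 4.3 L ÷ 1000 = 20.49 g
L-asparagine: 0.474 g/L × 4.3 L = 2.04 g

sodium nitrate 15.46 g; sodium citrate dihydrate 20.49 g; L-asparagine 2.04 g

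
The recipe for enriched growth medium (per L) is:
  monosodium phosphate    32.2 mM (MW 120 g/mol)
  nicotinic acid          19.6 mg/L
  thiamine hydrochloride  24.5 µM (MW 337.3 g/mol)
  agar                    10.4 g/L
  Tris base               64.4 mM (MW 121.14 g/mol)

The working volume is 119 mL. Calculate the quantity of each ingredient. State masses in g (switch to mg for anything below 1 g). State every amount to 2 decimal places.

Scale factor relative to 1 L: 0.119.
monosodium phosphate: 32.2 mmol/L × 120 mg/mmol × 0.119 L = 459.82 mg
nicotinic acid: 19.6 mg/L × 0.119 L = 2.33 mg
thiamine hydrochloride: 24.5 µmol/L × 337.3 g/mol × 0.119 L ÷ 1000 = 0.98 mg
agar: 10.4 g/L × 0.119 L = 1.24 g
Tris base: 64.4 mmol/L × 121.14 mg/mmol × 0.119 L = 928.37 mg

monosodium phosphate 459.82 mg; nicotinic acid 2.33 mg; thiamine hydrochloride 0.98 mg; agar 1.24 g; Tris base 928.37 mg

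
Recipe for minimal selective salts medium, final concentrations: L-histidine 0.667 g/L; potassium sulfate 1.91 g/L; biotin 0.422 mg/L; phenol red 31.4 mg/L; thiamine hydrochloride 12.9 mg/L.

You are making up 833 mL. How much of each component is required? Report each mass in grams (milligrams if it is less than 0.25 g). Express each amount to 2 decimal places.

L-histidine 0.56 g; potassium sulfate 1.59 g; biotin 0.35 mg; phenol red 26.16 mg; thiamine hydrochloride 10.75 mg

Scale factor relative to 1 L: 0.833.
L-histidine: 0.667 g/L × 0.833 L = 0.56 g
potassium sulfate: 1.91 g/L × 0.833 L = 1.59 g
biotin: 0.422 mg/L × 0.833 L = 0.35 mg
phenol red: 31.4 mg/L × 0.833 L = 26.16 mg
thiamine hydrochloride: 12.9 mg/L × 0.833 L = 10.75 mg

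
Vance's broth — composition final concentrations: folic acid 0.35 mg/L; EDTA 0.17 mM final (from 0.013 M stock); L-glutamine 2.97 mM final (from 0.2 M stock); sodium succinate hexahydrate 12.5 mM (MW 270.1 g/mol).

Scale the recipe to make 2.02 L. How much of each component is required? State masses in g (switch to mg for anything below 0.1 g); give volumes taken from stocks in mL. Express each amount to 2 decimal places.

Scale factor relative to 1 L: 2.02.
folic acid: 0.35 mg/L × 2.02 L = 0.71 mg
EDTA: V = C2·V2/C1 = 0.17 mM × 2020 mL ÷ 13 mM = 26.42 mL
L-glutamine: V = C2·V2/C1 = 2.97 mM × 2020 mL ÷ 200 mM = 30.00 mL
sodium succinate hexahydrate: 12.5 mmol/L × 270.1 g/mol × 2.02 L ÷ 1000 = 6.82 g

folic acid 0.71 mg; EDTA 26.42 mL; L-glutamine 30.00 mL; sodium succinate hexahydrate 6.82 g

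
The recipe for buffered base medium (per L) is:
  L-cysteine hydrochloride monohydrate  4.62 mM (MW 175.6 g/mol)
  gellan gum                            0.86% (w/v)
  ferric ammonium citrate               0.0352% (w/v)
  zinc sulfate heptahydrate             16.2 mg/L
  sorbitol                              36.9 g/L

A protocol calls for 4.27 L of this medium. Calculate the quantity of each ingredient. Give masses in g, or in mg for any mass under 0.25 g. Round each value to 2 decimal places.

Working volume: 4.27 L.
L-cysteine hydrochloride monohydrate: 4.62 mmol/L × 175.6 g/mol × 4.27 L ÷ 1000 = 3.46 g
gellan gum: 0.86 g per 100 mL × 4270 mL ÷ 100 = 36.72 g
ferric ammonium citrate: 0.0352 g per 100 mL × 4270 mL ÷ 100 = 1.50 g
zinc sulfate heptahydrate: 16.2 mg/L × 4.27 L = 69.17 mg
sorbitol: 36.9 g/L × 4.27 L = 157.56 g

L-cysteine hydrochloride monohydrate 3.46 g; gellan gum 36.72 g; ferric ammonium citrate 1.50 g; zinc sulfate heptahydrate 69.17 mg; sorbitol 157.56 g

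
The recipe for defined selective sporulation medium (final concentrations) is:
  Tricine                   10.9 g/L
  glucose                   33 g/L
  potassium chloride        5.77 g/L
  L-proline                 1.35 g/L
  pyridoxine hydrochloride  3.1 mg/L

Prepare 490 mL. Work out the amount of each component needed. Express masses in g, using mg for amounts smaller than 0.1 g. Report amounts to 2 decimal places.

Scale factor relative to 1 L: 0.49.
Tricine: 10.9 g/L × 0.49 L = 5.34 g
glucose: 33 g/L × 0.49 L = 16.17 g
potassium chloride: 5.77 g/L × 0.49 L = 2.83 g
L-proline: 1.35 g/L × 0.49 L = 0.66 g
pyridoxine hydrochloride: 3.1 mg/L × 0.49 L = 1.52 mg

Tricine 5.34 g; glucose 16.17 g; potassium chloride 2.83 g; L-proline 0.66 g; pyridoxine hydrochloride 1.52 mg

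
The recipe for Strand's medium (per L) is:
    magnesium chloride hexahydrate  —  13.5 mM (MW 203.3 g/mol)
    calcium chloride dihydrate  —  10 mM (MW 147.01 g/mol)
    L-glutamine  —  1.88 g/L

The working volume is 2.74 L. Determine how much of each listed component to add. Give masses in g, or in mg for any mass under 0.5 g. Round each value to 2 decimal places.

Working volume: 2.74 L.
magnesium chloride hexahydrate: 13.5 mmol/L × 203.3 g/mol × 2.74 L ÷ 1000 = 7.52 g
calcium chloride dihydrate: 10 mmol/L × 147.01 g/mol × 2.74 L ÷ 1000 = 4.03 g
L-glutamine: 1.88 g/L × 2.74 L = 5.15 g

magnesium chloride hexahydrate 7.52 g; calcium chloride dihydrate 4.03 g; L-glutamine 5.15 g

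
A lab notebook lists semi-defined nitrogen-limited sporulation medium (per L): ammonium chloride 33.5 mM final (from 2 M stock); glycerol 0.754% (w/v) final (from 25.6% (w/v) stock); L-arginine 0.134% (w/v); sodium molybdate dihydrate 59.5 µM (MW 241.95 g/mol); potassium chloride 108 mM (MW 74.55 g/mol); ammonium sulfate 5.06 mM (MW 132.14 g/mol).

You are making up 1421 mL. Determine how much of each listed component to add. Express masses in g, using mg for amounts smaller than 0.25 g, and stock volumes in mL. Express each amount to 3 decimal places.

Scale factor relative to 1 L: 1.421.
ammonium chloride: V = C2·V2/C1 = 33.5 mM × 1421 mL ÷ 2000 mM = 23.802 mL
glycerol: V = C2·V2/C1 = 0.754% ÷ 25.6% × 1421 mL = 41.853 mL
L-arginine: 0.134 g per 100 mL × 1421 mL ÷ 100 = 1.904 g
sodium molybdate dihydrate: 59.5 µmol/L × 241.95 g/mol × 1.421 L ÷ 1000 = 20.457 mg
potassium chloride: 108 mmol/L × 74.55 g/mol × 1.421 L ÷ 1000 = 11.441 g
ammonium sulfate: 5.06 mmol/L × 132.14 g/mol × 1.421 L ÷ 1000 = 0.950 g

ammonium chloride 23.802 mL; glycerol 41.853 mL; L-arginine 1.904 g; sodium molybdate dihydrate 20.457 mg; potassium chloride 11.441 g; ammonium sulfate 0.950 g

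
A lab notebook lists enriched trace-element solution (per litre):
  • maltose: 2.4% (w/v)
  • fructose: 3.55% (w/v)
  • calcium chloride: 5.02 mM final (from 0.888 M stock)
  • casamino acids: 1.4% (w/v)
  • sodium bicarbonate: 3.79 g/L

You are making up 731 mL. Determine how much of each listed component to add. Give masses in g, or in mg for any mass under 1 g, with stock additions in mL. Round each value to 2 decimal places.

Working volume: 731 mL = 0.731 L.
maltose: 2.4% w/v = 24 g/L → 24 × 0.731 L = 17.54 g
fructose: 3.55% w/v = 35.5 g/L → 35.5 × 0.731 L = 25.95 g
calcium chloride: C1V1 = C2V2 → 5.02 mM × 731 mL ÷ 888 mM = 4.13 mL
casamino acids: 1.4 g per 100 mL × 731 mL ÷ 100 = 10.23 g
sodium bicarbonate: 3.79 g/L × 0.731 L = 2.77 g

maltose 17.54 g; fructose 25.95 g; calcium chloride 4.13 mL; casamino acids 10.23 g; sodium bicarbonate 2.77 g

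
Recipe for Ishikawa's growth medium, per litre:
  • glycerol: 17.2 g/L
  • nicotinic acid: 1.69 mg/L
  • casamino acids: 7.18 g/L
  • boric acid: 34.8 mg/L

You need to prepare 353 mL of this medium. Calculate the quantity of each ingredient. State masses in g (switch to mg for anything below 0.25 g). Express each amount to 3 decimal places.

glycerol 6.072 g; nicotinic acid 0.597 mg; casamino acids 2.535 g; boric acid 12.284 mg

Working volume: 353 mL = 0.353 L.
glycerol: 17.2 g/L × 0.353 L = 6.072 g
nicotinic acid: 1.69 mg/L × 0.353 L = 0.597 mg
casamino acids: 7.18 g/L × 0.353 L = 2.535 g
boric acid: 34.8 mg/L × 0.353 L = 12.284 mg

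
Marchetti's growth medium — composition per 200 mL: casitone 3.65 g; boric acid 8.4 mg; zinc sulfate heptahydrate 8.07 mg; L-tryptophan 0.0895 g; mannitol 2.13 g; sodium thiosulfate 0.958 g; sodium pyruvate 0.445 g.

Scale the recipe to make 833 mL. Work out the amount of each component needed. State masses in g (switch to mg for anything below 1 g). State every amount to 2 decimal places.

casitone 15.20 g; boric acid 34.99 mg; zinc sulfate heptahydrate 33.61 mg; L-tryptophan 372.77 mg; mannitol 8.87 g; sodium thiosulfate 3.99 g; sodium pyruvate 1.85 g

Scale factor = 833 mL / 200 mL = 4.165.
casitone: 3.65 g × (833 mL / 200 mL) = 15.20 g
boric acid: 8.4 mg × (833 mL / 200 mL) = 34.99 mg
zinc sulfate heptahydrate: 8.07 mg × (833 mL / 200 mL) = 33.61 mg
L-tryptophan: 0.0895 g × (833 mL / 200 mL) = 0.372767 g = 372.77 mg
mannitol: 2.13 g × (833 mL / 200 mL) = 8.87 g
sodium thiosulfate: 0.958 g × (833 mL / 200 mL) = 3.99 g
sodium pyruvate: 0.445 g × (833 mL / 200 mL) = 1.85 g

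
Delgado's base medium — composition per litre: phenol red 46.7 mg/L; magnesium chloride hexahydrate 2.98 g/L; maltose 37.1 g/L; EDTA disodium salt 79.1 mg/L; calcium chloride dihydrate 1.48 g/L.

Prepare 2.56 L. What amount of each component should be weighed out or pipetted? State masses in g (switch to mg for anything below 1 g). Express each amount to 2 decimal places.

Working volume: 2.56 L.
phenol red: 46.7 mg/L × 2.56 L = 119.55 mg
magnesium chloride hexahydrate: 2.98 g/L × 2.56 L = 7.63 g
maltose: 37.1 g/L × 2.56 L = 94.98 g
EDTA disodium salt: 79.1 mg/L × 2.56 L = 202.50 mg
calcium chloride dihydrate: 1.48 g/L × 2.56 L = 3.79 g

phenol red 119.55 mg; magnesium chloride hexahydrate 7.63 g; maltose 94.98 g; EDTA disodium salt 202.50 mg; calcium chloride dihydrate 3.79 g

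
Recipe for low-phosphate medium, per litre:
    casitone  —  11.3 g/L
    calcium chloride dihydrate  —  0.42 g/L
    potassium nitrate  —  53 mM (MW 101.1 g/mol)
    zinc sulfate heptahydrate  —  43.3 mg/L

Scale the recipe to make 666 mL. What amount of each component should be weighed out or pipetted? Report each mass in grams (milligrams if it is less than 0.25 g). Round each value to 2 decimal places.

casitone 7.53 g; calcium chloride dihydrate 0.28 g; potassium nitrate 3.57 g; zinc sulfate heptahydrate 28.84 mg

Working volume: 666 mL = 0.666 L.
casitone: 11.3 g/L × 0.666 L = 7.53 g
calcium chloride dihydrate: 0.42 g/L × 0.666 L = 0.28 g
potassium nitrate: 53 mmol/L × 101.1 g/mol × 0.666 L ÷ 1000 = 3.57 g
zinc sulfate heptahydrate: 43.3 mg/L × 0.666 L = 28.84 mg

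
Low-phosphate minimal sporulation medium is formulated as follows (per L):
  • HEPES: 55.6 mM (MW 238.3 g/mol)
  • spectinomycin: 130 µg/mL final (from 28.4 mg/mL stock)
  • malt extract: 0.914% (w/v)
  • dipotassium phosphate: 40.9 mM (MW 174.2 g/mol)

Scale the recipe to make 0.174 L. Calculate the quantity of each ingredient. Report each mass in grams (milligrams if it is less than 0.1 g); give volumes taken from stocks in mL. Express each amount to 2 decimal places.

Working volume: 0.174 L.
HEPES: 55.6 mmol/L × 238.3 g/mol × 0.174 L ÷ 1000 = 2.31 g
spectinomycin: V = C2·V2/C1 = 130 µg/mL × 174 mL ÷ 28400 µg/mL = 0.80 mL
malt extract: 0.914% w/v = 9.14 g/L → 9.14 × 0.174 L = 1.59 g
dipotassium phosphate: 40.9 mmol/L × 174.2 g/mol × 0.174 L ÷ 1000 = 1.24 g

HEPES 2.31 g; spectinomycin 0.80 mL; malt extract 1.59 g; dipotassium phosphate 1.24 g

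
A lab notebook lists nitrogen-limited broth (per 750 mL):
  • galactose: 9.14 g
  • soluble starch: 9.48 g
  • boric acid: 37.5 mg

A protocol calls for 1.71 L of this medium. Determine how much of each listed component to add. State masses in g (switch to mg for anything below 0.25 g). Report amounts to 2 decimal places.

Ratio of target to recipe volume: 1710 / 750 = 2.28.
galactose: 9.14 g × (1710 mL / 750 mL) = 20.84 g
soluble starch: 9.48 g × (1710 mL / 750 mL) = 21.61 g
boric acid: 37.5 mg × (1710 mL / 750 mL) = 85.50 mg

galactose 20.84 g; soluble starch 21.61 g; boric acid 85.50 mg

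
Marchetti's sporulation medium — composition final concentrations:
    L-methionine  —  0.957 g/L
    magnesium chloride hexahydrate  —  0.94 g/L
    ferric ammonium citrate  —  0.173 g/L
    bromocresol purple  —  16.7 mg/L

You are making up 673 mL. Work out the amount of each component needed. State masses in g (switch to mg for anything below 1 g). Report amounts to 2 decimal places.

L-methionine 644.06 mg; magnesium chloride hexahydrate 632.62 mg; ferric ammonium citrate 116.43 mg; bromocresol purple 11.24 mg

Scale factor relative to 1 L: 0.673.
L-methionine: 0.957 g/L × 0.673 L = 0.644061 g = 644.06 mg
magnesium chloride hexahydrate: 0.94 g/L × 0.673 L = 0.63262 g = 632.62 mg
ferric ammonium citrate: 0.173 g/L × 0.673 L = 0.116429 g = 116.43 mg
bromocresol purple: 16.7 mg/L × 0.673 L = 11.24 mg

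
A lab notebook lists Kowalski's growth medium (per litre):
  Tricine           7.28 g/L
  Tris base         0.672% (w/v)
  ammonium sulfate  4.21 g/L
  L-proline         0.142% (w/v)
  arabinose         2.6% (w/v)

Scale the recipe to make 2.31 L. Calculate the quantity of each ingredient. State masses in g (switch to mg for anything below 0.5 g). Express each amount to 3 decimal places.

Scale factor relative to 1 L: 2.31.
Tricine: 7.28 g/L × 2.31 L = 16.817 g
Tris base: 0.672% w/v = 6.72 g/L → 6.72 × 2.31 L = 15.523 g
ammonium sulfate: 4.21 g/L × 2.31 L = 9.725 g
L-proline: 0.142% w/v = 1.42 g/L → 1.42 × 2.31 L = 3.280 g
arabinose: 2.6% w/v = 26 g/L → 26 × 2.31 L = 60.060 g

Tricine 16.817 g; Tris base 15.523 g; ammonium sulfate 9.725 g; L-proline 3.280 g; arabinose 60.060 g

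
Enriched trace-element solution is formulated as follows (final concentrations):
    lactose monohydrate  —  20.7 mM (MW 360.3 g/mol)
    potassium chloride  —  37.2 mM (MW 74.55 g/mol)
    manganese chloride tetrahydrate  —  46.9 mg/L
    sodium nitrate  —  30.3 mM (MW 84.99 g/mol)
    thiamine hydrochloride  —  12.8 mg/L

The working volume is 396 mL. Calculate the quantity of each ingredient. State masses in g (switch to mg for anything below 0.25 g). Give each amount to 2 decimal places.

lactose monohydrate 2.95 g; potassium chloride 1.10 g; manganese chloride tetrahydrate 18.57 mg; sodium nitrate 1.02 g; thiamine hydrochloride 5.07 mg

Target volume = 396 mL = 0.396 L.
lactose monohydrate: 20.7 mmol/L × 360.3 g/mol × 0.396 L ÷ 1000 = 2.95 g
potassium chloride: 37.2 mmol/L × 74.55 g/mol × 0.396 L ÷ 1000 = 1.10 g
manganese chloride tetrahydrate: 46.9 mg/L × 0.396 L = 18.57 mg
sodium nitrate: 30.3 mmol/L × 84.99 g/mol × 0.396 L ÷ 1000 = 1.02 g
thiamine hydrochloride: 12.8 mg/L × 0.396 L = 5.07 mg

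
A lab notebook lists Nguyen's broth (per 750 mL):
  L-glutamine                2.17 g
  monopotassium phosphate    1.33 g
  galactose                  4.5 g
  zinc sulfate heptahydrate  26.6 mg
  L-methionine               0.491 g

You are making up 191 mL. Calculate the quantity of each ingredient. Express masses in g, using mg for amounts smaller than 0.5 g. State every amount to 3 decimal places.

L-glutamine 0.553 g; monopotassium phosphate 338.707 mg; galactose 1.146 g; zinc sulfate heptahydrate 6.774 mg; L-methionine 125.041 mg

Scale factor = 191 mL / 750 mL = 0.254667.
L-glutamine: 2.17 g × (191 mL / 750 mL) = 0.553 g
monopotassium phosphate: 1.33 g × (191 mL / 750 mL) = 0.338707 g = 338.707 mg
galactose: 4.5 g × (191 mL / 750 mL) = 1.146 g
zinc sulfate heptahydrate: 26.6 mg × (191 mL / 750 mL) = 6.774 mg
L-methionine: 0.491 g × (191 mL / 750 mL) = 0.125041 g = 125.041 mg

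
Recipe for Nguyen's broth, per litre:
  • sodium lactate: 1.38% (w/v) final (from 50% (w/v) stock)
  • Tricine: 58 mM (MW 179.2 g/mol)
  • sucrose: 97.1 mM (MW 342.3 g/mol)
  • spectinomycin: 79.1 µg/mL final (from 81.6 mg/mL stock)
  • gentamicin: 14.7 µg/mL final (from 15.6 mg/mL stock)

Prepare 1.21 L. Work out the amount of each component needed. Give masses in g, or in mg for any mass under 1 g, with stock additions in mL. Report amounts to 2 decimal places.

sodium lactate 33.40 mL; Tricine 12.58 g; sucrose 40.22 g; spectinomycin 1.17 mL; gentamicin 1.14 mL

Scale factor relative to 1 L: 1.21.
sodium lactate: C1V1 = C2V2 → 1.38% ÷ 50% × 1210 mL = 33.40 mL
Tricine: 58 mmol/L × 179.2 g/mol × 1.21 L ÷ 1000 = 12.58 g
sucrose: 97.1 mmol/L × 342.3 g/mol × 1.21 L ÷ 1000 = 40.22 g
spectinomycin: V = C2·V2/C1 = 79.1 µg/mL × 1210 mL ÷ 81600 µg/mL = 1.17 mL
gentamicin: dilute stock: 14.7 µg/mL × 1210 mL ÷ 15600 µg/mL = 1.14 mL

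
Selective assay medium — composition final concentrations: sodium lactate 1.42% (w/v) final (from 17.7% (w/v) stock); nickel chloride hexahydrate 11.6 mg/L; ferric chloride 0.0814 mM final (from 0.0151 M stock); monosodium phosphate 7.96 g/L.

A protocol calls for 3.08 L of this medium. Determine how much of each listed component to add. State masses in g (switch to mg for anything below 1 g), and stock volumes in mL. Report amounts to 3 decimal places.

Scale factor relative to 1 L: 3.08.
sodium lactate: dilute stock: 1.42% ÷ 17.7% × 3080 mL = 247.096 mL
nickel chloride hexahydrate: 11.6 mg/L × 3.08 L = 35.728 mg
ferric chloride: dilute stock: 0.0814 mM × 3080 mL ÷ 15.1 mM = 16.603 mL
monosodium phosphate: 7.96 g/L × 3.08 L = 24.517 g

sodium lactate 247.096 mL; nickel chloride hexahydrate 35.728 mg; ferric chloride 16.603 mL; monosodium phosphate 24.517 g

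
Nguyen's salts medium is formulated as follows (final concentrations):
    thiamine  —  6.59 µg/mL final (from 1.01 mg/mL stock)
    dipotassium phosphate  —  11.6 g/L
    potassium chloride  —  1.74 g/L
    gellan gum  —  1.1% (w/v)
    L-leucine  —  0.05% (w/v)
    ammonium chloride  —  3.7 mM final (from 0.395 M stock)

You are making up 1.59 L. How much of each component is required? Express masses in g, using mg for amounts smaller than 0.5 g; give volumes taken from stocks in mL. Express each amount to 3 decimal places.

thiamine 10.374 mL; dipotassium phosphate 18.444 g; potassium chloride 2.767 g; gellan gum 17.490 g; L-leucine 0.795 g; ammonium chloride 14.894 mL

Working volume: 1.59 L.
thiamine: V = C2·V2/C1 = 6.59 µg/mL × 1590 mL ÷ 1010 µg/mL = 10.374 mL
dipotassium phosphate: 11.6 g/L × 1.59 L = 18.444 g
potassium chloride: 1.74 g/L × 1.59 L = 2.767 g
gellan gum: 1.1 g per 100 mL × 1590 mL ÷ 100 = 17.490 g
L-leucine: 0.05 g per 100 mL × 1590 mL ÷ 100 = 0.795 g
ammonium chloride: V = C2·V2/C1 = 3.7 mM × 1590 mL ÷ 395 mM = 14.894 mL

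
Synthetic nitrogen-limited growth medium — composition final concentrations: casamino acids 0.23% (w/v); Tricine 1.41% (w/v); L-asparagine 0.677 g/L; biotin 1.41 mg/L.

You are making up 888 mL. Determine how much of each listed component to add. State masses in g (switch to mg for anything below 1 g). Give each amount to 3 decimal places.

Target volume = 888 mL = 0.888 L.
casamino acids: 0.23 g per 100 mL × 888 mL ÷ 100 = 2.042 g
Tricine: 1.41% w/v = 14.1 g/L → 14.1 × 0.888 L = 12.521 g
L-asparagine: 0.677 g/L × 0.888 L = 0.601176 g = 601.176 mg
biotin: 1.41 mg/L × 0.888 L = 1.252 mg

casamino acids 2.042 g; Tricine 12.521 g; L-asparagine 601.176 mg; biotin 1.252 mg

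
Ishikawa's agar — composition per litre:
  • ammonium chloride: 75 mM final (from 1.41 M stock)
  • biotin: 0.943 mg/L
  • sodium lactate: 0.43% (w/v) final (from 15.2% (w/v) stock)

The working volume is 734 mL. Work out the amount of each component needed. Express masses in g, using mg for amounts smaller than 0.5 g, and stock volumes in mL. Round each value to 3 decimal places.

ammonium chloride 39.043 mL; biotin 0.692 mg; sodium lactate 20.764 mL

Scale factor relative to 1 L: 0.734.
ammonium chloride: C1V1 = C2V2 → 75 mM × 734 mL ÷ 1410 mM = 39.043 mL
biotin: 0.943 mg/L × 0.734 L = 0.692 mg
sodium lactate: dilute stock: 0.43% ÷ 15.2% × 734 mL = 20.764 mL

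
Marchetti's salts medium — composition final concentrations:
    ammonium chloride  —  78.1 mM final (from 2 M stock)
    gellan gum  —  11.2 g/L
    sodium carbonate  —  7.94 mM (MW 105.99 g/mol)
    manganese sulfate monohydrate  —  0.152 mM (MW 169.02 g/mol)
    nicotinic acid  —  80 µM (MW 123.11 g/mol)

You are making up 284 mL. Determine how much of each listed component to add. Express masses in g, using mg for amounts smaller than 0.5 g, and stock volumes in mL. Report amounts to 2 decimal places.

ammonium chloride 11.09 mL; gellan gum 3.18 g; sodium carbonate 239.00 mg; manganese sulfate monohydrate 7.30 mg; nicotinic acid 2.80 mg

Target volume = 284 mL = 0.284 L.
ammonium chloride: dilute stock: 78.1 mM × 284 mL ÷ 2000 mM = 11.09 mL
gellan gum: 11.2 g/L × 0.284 L = 3.18 g
sodium carbonate: 7.94 mmol/L × 105.99 mg/mmol × 0.284 L = 239.00 mg
manganese sulfate monohydrate: 0.152 mmol/L × 169.02 mg/mmol × 0.284 L = 7.30 mg
nicotinic acid: 80 µmol/L × 123.11 g/mol × 0.284 L ÷ 1000 = 2.80 mg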